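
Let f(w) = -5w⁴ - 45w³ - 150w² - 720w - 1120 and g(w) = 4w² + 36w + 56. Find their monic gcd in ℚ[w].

w² + 9w + 14

By polynomial division,
  -5w⁴ - 45w³ - 150w² - 720w - 1120 = (-(5/4)w² - 20)(4w² + 36w + 56) + (0)
Last nonzero remainder: 4w² + 36w + 56. Dividing through by 4 gives the monic gcd w² + 9w + 14.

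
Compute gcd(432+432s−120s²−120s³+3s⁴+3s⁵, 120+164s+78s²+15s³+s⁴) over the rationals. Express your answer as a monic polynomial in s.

By polynomial division,
  3s⁵+3s⁴−120s³−120s²+432s+432 = (3s−42)(s⁴+15s³+78s²+164s+120) + (276s³+2664s²+6960s+5472)
  s⁴+15s³+78s²+164s+120 = ((1/276)s+41/2116)(276s³+2664s²+6960s+5472) + ((616/529)s²+(4928/529)s+7392/529)
  276s³+2664s²+6960s+5472 = ((36501/154)s+30153/77)((616/529)s²+(4928/529)s+7392/529) + (0)
Last nonzero remainder: (616/529)s²+(4928/529)s+7392/529. Dividing through by 616/529 gives the monic gcd s²+8s+12.

12+8s+s²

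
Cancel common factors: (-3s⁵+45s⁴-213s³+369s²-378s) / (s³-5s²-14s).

Repeated division with remainder:
  -3s⁵+45s⁴-213s³+369s²-378s = (-3s²+30s-105)(s³-5s²-14s) + (264s²-1848s)
  s³-5s²-14s = ((1/264)s+1/132)(264s²-1848s) + (0)
Last nonzero remainder: 264s²-1848s. Dividing through by 264 gives the monic gcd s²-7s.
Cancel s²-7s from numerator and denominator to get the reduced form.

(-3s³+24s²-45s+54)/(s+2)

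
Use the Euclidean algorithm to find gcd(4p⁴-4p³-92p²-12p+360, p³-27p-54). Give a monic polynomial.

Euclidean algorithm in ℚ[p]:
  4p⁴-4p³-92p²-12p+360 = (4p-4)(p³-27p-54) + (16p²+96p+144)
  p³-27p-54 = ((1/16)p-3/8)(16p²+96p+144) + (0)
Last nonzero remainder: 16p²+96p+144. Dividing through by 16 gives the monic gcd p²+6p+9.

p²+6p+9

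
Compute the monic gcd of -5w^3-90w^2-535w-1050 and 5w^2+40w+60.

Repeated division with remainder:
  -5w^3-90w^2-535w-1050 = (-w-10)(5w^2+40w+60) + (-75w-450)
  5w^2+40w+60 = (-(1/15)w-2/15)(-75w-450) + (0)
Last nonzero remainder: -75w-450. Dividing through by -75 gives the monic gcd w+6.

w+6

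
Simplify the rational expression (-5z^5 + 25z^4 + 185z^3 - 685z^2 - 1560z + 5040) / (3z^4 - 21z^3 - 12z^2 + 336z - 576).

(-5z^3 + 30z^2 + 95z - 420)/(3z^2 - 24z + 48)

Euclidean algorithm in ℚ[z]:
  -5z^5 + 25z^4 + 185z^3 - 685z^2 - 1560z + 5040 = (-(5/3)z - 10/3)(3z^4 - 21z^3 - 12z^2 + 336z - 576) + (95z^3 - 165z^2 - 1400z + 3120)
  3z^4 - 21z^3 - 12z^2 + 336z - 576 = ((3/95)z - 60/361)(95z^3 - 165z^2 - 1400z + 3120) + ((1728/361)z^2 + (1728/361)z - 20736/361)
  95z^3 - 165z^2 - 1400z + 3120 = ((34295/1728)z - 23465/432)((1728/361)z^2 + (1728/361)z - 20736/361) + (0)
Last nonzero remainder: (1728/361)z^2 + (1728/361)z - 20736/361. Dividing through by 1728/361 gives the monic gcd z^2 + z - 12.
Cancel z^2 + z - 12 from numerator and denominator to get the reduced form.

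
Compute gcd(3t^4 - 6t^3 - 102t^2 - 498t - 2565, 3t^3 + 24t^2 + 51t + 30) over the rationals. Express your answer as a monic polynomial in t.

t + 5

Apply the Euclidean algorithm:
  3t^4 - 6t^3 - 102t^2 - 498t - 2565 = (t - 10)(3t^3 + 24t^2 + 51t + 30) + (87t^2 - 18t - 2265)
  3t^3 + 24t^2 + 51t + 30 = ((1/29)t + 238/841)(87t^2 - 18t - 2265) + ((112860/841)t + 564300/841)
  87t^2 - 18t - 2265 = ((24389/37620)t - 126991/37620)((112860/841)t + 564300/841) + (0)
Last nonzero remainder: (112860/841)t + 564300/841. Dividing through by 112860/841 gives the monic gcd t + 5.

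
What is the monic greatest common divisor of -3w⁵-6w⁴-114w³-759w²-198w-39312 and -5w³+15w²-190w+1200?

w²+2w+48

Apply the Euclidean algorithm:
  -3w⁵-6w⁴-114w³-759w²-198w-39312 = ((3/5)w²+3w+9)(-5w³+15w²-190w+1200) + (-1044w²-2088w-50112)
  -5w³+15w²-190w+1200 = ((5/1044)w-25/1044)(-1044w²-2088w-50112) + (0)
Last nonzero remainder: -1044w²-2088w-50112. Dividing through by -1044 gives the monic gcd w²+2w+48.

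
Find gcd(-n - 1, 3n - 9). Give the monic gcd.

1

Apply the Euclidean algorithm:
  -n - 1 = (-1/3)(3n - 9) + (-4)
  3n - 9 = (-(3/4)n + 9/4)(-4) + (0)
The last nonzero remainder is the constant -4, so the polynomials are coprime and gcd = 1.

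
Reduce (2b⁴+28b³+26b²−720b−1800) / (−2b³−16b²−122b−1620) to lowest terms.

(−b³−4b²+27b+90)/(b²−2b+81)

Euclidean algorithm in ℚ[b]:
  2b⁴+28b³+26b²−720b−1800 = (−b−6)(−2b³−16b²−122b−1620) + (−192b²−3072b−11520)
  −2b³−16b²−122b−1620 = ((1/96)b−1/12)(−192b²−3072b−11520) + (−258b−2580)
  −192b²−3072b−11520 = ((32/43)b+192/43)(−258b−2580) + (0)
Last nonzero remainder: −258b−2580. Dividing through by −258 gives the monic gcd b+10.
Cancel b+10 from numerator and denominator to get the reduced form.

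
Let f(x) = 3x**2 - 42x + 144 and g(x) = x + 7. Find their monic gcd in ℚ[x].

Apply the Euclidean algorithm:
  3x**2 - 42x + 144 = (3x - 63)(x + 7) + (585)
  x + 7 = ((1/585)x + 7/585)(585) + (0)
The last nonzero remainder is the constant 585, so the polynomials are coprime and gcd = 1.

1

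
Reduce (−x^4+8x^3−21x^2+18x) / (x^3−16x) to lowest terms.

By polynomial division,
  −x^4+8x^3−21x^2+18x = (−x+8)(x^3−16x) + (−37x^2+146x)
  x^3−16x = (−(1/37)x−146/1369)(−37x^2+146x) + (−(588/1369)x)
  −37x^2+146x = ((50653/588)x−99937/294)(−(588/1369)x) + (0)
Last nonzero remainder: −(588/1369)x. Dividing through by −588/1369 gives the monic gcd x.
Cancel x from numerator and denominator to get the reduced form.

(−x^3+8x^2−21x+18)/(x^2−16)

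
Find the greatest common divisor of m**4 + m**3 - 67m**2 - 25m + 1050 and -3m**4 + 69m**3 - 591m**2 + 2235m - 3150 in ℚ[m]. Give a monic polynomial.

Repeated division with remainder:
  m**4 + m**3 - 67m**2 - 25m + 1050 = (-1/3)(-3m**4 + 69m**3 - 591m**2 + 2235m - 3150) + (24m**3 - 264m**2 + 720m)
  -3m**4 + 69m**3 - 591m**2 + 2235m - 3150 = (-(1/8)m + 3/2)(24m**3 - 264m**2 + 720m) + (-105m**2 + 1155m - 3150)
  24m**3 - 264m**2 + 720m = (-(8/35)m)(-105m**2 + 1155m - 3150) + (0)
Last nonzero remainder: -105m**2 + 1155m - 3150. Dividing through by -105 gives the monic gcd m**2 - 11m + 30.

m**2 - 11m + 30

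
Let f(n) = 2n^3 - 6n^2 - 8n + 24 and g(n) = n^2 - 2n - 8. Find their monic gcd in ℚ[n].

Apply the Euclidean algorithm:
  2n^3 - 6n^2 - 8n + 24 = (2n - 2)(n^2 - 2n - 8) + (4n + 8)
  n^2 - 2n - 8 = ((1/4)n - 1)(4n + 8) + (0)
Last nonzero remainder: 4n + 8. Dividing through by 4 gives the monic gcd n + 2.

n + 2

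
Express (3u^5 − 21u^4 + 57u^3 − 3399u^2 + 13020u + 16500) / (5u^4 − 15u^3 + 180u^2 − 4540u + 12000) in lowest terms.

(3u^3 − 45u^2 + 117u + 165)/(5u^2 − 55u + 120)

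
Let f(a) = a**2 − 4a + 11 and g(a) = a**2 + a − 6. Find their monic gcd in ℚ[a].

Euclidean algorithm in ℚ[a]:
  a**2 − 4a + 11 = (a**2 + a − 6) + (−5a + 17)
  a**2 + a − 6 = (−(1/5)a − 22/25)(−5a + 17) + (224/25)
  −5a + 17 = (−(125/224)a + 425/224)(224/25) + (0)
The last nonzero remainder is the constant 224/25, so the polynomials are coprime and gcd = 1.

1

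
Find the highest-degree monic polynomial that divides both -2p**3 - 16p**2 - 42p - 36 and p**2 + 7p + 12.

p + 3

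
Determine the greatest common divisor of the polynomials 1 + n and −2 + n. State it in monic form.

1

Repeated division with remainder:
  n + 1 = (n − 2) + (3)
  n − 2 = ((1/3)n − 2/3)(3) + (0)
The last nonzero remainder is the constant 3, so the polynomials are coprime and gcd = 1.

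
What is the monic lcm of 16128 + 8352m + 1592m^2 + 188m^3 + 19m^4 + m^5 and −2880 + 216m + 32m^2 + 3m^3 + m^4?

−80640 − 25632m + 392m^2 + 652m^3 + 93m^4 + 14m^5 + m^6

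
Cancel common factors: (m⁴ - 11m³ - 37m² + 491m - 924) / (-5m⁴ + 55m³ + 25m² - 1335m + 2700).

Apply the Euclidean algorithm:
  m⁴ - 11m³ - 37m² + 491m - 924 = (-1/5)(-5m⁴ + 55m³ + 25m² - 1335m + 2700) + (-32m² + 224m - 384)
  -5m⁴ + 55m³ + 25m² - 1335m + 2700 = ((5/32)m² - (5/8)m - 225/32)(-32m² + 224m - 384) + (0)
Last nonzero remainder: -32m² + 224m - 384. Dividing through by -32 gives the monic gcd m² - 7m + 12.
Cancel m² - 7m + 12 from numerator and denominator to get the reduced form.

(-m² + 4m + 77)/(5m² - 20m - 225)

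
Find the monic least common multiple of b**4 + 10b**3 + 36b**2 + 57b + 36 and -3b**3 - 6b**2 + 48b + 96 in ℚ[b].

Euclidean algorithm in ℚ[b]:
  b**4 + 10b**3 + 36b**2 + 57b + 36 = (-(1/3)b - 8/3)(-3b**3 - 6b**2 + 48b + 96) + (36b**2 + 217b + 292)
  -3b**3 - 6b**2 + 48b + 96 = (-(1/12)b + 145/432)(36b**2 + 217b + 292) + (-(217/432)b - 217/108)
  36b**2 + 217b + 292 = (-(15552/217)b - 31536/217)(-(217/432)b - 217/108) + (0)
Last nonzero remainder: -(217/432)b - 217/108. Dividing through by -217/432 gives the monic gcd b + 4.
Then lcm(f, g) = f·g / gcd(f, g); expanding and making the result monic gives the answer.

b**6 + 8b**5 + 8b**4 - 95b**3 - 366b**2 - 528b - 288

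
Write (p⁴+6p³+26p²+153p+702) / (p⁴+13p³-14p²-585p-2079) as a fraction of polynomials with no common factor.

By polynomial division,
  p⁴+6p³+26p²+153p+702 = (p⁴+13p³-14p²-585p-2079) + (-7p³+40p²+738p+2781)
  p⁴+13p³-14p²-585p-2079 = (-(1/7)p-131/49)(-7p³+40p²+738p+2781) + ((9720/49)p²+(87480/49)p+262440/49)
  -7p³+40p²+738p+2781 = (-(343/9720)p+5047/9720)((9720/49)p²+(87480/49)p+262440/49) + (0)
Last nonzero remainder: (9720/49)p²+(87480/49)p+262440/49. Dividing through by 9720/49 gives the monic gcd p²+9p+27.
Cancel p²+9p+27 from numerator and denominator to get the reduced form.

(p²-3p+26)/(p²+4p-77)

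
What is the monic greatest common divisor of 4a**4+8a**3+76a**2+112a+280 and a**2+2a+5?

a**2+2a+5

Apply the Euclidean algorithm:
  4a**4+8a**3+76a**2+112a+280 = (4a**2+56)(a**2+2a+5) + (0)
The last nonzero remainder a**2+2a+5 is already monic.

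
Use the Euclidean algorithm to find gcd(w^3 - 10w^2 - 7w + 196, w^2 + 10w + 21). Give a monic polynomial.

Euclidean algorithm in ℚ[w]:
  w^3 - 10w^2 - 7w + 196 = (w - 20)(w^2 + 10w + 21) + (172w + 616)
  w^2 + 10w + 21 = ((1/172)w + 69/1849)(172w + 616) + (-3675/1849)
  172w + 616 = (-(318028/3675)w - 162712/525)(-3675/1849) + (0)
The last nonzero remainder is the constant -3675/1849, so the polynomials are coprime and gcd = 1.

1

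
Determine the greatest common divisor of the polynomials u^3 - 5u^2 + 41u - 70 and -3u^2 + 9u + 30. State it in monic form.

1

Apply the Euclidean algorithm:
  u^3 - 5u^2 + 41u - 70 = (-(1/3)u + 2/3)(-3u^2 + 9u + 30) + (45u - 90)
  -3u^2 + 9u + 30 = (-(1/15)u + 1/15)(45u - 90) + (36)
  45u - 90 = ((5/4)u - 5/2)(36) + (0)
The last nonzero remainder is the constant 36, so the polynomials are coprime and gcd = 1.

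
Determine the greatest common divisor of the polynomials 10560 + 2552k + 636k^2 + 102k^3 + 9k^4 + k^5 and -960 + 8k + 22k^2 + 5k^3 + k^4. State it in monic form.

240 + 58k + 9k^2 + k^3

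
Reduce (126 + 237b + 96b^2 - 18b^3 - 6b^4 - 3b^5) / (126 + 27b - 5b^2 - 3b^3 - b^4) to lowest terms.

Euclidean algorithm in ℚ[b]:
  -3b^5 - 6b^4 - 18b^3 + 96b^2 + 237b + 126 = (3b - 3)(-b^4 - 3b^3 - 5b^2 + 27b + 126) + (-12b^3 - 60b + 504)
  -b^4 - 3b^3 - 5b^2 + 27b + 126 = ((1/12)b + 1/4)(-12b^3 - 60b + 504) + (0)
Last nonzero remainder: -12b^3 - 60b + 504. Dividing through by -12 gives the monic gcd b^3 + 5b - 42.
Cancel b^3 + 5b - 42 from numerator and denominator to get the reduced form.

(3 + 6b + 3b^2)/(3 + b)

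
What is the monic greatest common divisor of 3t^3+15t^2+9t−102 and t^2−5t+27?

By polynomial division,
  3t^3+15t^2+9t−102 = (3t+30)(t^2−5t+27) + (78t−912)
  t^2−5t+27 = ((1/78)t+29/338)(78t−912) + (17787/169)
  78t−912 = ((4394/5929)t−51376/5929)(17787/169) + (0)
The last nonzero remainder is the constant 17787/169, so the polynomials are coprime and gcd = 1.

1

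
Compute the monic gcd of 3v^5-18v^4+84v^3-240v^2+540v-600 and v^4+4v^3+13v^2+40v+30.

v^2+10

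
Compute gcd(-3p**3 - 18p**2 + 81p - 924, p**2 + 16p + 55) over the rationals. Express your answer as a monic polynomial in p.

By polynomial division,
  -3p**3 - 18p**2 + 81p - 924 = (-3p + 30)(p**2 + 16p + 55) + (-234p - 2574)
  p**2 + 16p + 55 = (-(1/234)p - 5/234)(-234p - 2574) + (0)
Last nonzero remainder: -234p - 2574. Dividing through by -234 gives the monic gcd p + 11.

p + 11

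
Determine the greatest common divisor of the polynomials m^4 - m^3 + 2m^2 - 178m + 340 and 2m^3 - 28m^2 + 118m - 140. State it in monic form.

m^2 - 7m + 10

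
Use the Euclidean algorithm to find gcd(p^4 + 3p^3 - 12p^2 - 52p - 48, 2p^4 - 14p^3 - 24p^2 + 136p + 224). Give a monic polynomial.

p^3 - 12p - 16

Apply the Euclidean algorithm:
  p^4 + 3p^3 - 12p^2 - 52p - 48 = (1/2)(2p^4 - 14p^3 - 24p^2 + 136p + 224) + (10p^3 - 120p - 160)
  2p^4 - 14p^3 - 24p^2 + 136p + 224 = ((1/5)p - 7/5)(10p^3 - 120p - 160) + (0)
Last nonzero remainder: 10p^3 - 120p - 160. Dividing through by 10 gives the monic gcd p^3 - 12p - 16.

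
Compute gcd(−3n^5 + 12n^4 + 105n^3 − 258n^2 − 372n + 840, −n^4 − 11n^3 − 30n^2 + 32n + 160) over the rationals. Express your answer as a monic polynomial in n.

n^2 + 3n − 10

Apply the Euclidean algorithm:
  −3n^5 + 12n^4 + 105n^3 − 258n^2 − 372n + 840 = (3n − 45)(−n^4 − 11n^3 − 30n^2 + 32n + 160) + (−300n^3 − 1704n^2 + 588n + 8040)
  −n^4 − 11n^3 − 30n^2 + 32n + 160 = ((1/300)n + 133/7500)(−300n^3 − 1704n^2 + 588n + 8040) + (−(1089/625)n^2 − (3267/625)n + 2178/125)
  −300n^3 − 1704n^2 + 588n + 8040 = ((62500/363)n + 167500/363)(−(1089/625)n^2 − (3267/625)n + 2178/125) + (0)
Last nonzero remainder: −(1089/625)n^2 − (3267/625)n + 2178/125. Dividing through by −1089/625 gives the monic gcd n^2 + 3n − 10.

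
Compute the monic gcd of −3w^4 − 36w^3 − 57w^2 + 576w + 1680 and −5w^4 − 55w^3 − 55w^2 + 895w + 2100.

By polynomial division,
  −3w^4 − 36w^3 − 57w^2 + 576w + 1680 = (3/5)(−5w^4 − 55w^3 − 55w^2 + 895w + 2100) + (−3w^3 − 24w^2 + 39w + 420)
  −5w^4 − 55w^3 − 55w^2 + 895w + 2100 = ((5/3)w + 5)(−3w^3 − 24w^2 + 39w + 420) + (0)
Last nonzero remainder: −3w^3 − 24w^2 + 39w + 420. Dividing through by −3 gives the monic gcd w^3 + 8w^2 − 13w − 140.

w^3 + 8w^2 − 13w − 140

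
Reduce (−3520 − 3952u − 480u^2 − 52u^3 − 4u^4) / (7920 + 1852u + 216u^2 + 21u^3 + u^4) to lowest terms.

(−4 − 4u)/(9 + u)

Repeated division with remainder:
  −4u^4 − 52u^3 − 480u^2 − 3952u − 3520 = (−4)(u^4 + 21u^3 + 216u^2 + 1852u + 7920) + (32u^3 + 384u^2 + 3456u + 28160)
  u^4 + 21u^3 + 216u^2 + 1852u + 7920 = ((1/32)u + 9/32)(32u^3 + 384u^2 + 3456u + 28160) + (0)
Last nonzero remainder: 32u^3 + 384u^2 + 3456u + 28160. Dividing through by 32 gives the monic gcd u^3 + 12u^2 + 108u + 880.
Cancel u^3 + 12u^2 + 108u + 880 from numerator and denominator to get the reduced form.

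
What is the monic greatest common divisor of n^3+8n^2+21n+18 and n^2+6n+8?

n+2

Repeated division with remainder:
  n^3+8n^2+21n+18 = (n+2)(n^2+6n+8) + (n+2)
  n^2+6n+8 = (n+4)(n+2) + (0)
The last nonzero remainder n+2 is already monic.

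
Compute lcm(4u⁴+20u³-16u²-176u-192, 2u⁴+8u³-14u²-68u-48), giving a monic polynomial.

u⁵+6u⁴+u³-48u²-92u-48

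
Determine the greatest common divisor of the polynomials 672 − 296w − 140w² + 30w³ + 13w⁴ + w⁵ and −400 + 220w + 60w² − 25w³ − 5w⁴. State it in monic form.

16 − 12w + w³

Euclidean algorithm in ℚ[w]:
  w⁵ + 13w⁴ + 30w³ − 140w² − 296w + 672 = (−(1/5)w − 8/5)(−5w⁴ − 25w³ + 60w² + 220w − 400) + (2w³ − 24w + 32)
  −5w⁴ − 25w³ + 60w² + 220w − 400 = (−(5/2)w − 25/2)(2w³ − 24w + 32) + (0)
Last nonzero remainder: 2w³ − 24w + 32. Dividing through by 2 gives the monic gcd w³ − 12w + 16.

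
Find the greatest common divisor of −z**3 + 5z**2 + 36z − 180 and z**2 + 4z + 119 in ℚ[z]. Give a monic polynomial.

1

By polynomial division,
  −z**3 + 5z**2 + 36z − 180 = (−z + 9)(z**2 + 4z + 119) + (119z − 1251)
  z**2 + 4z + 119 = ((1/119)z + 1727/14161)(119z − 1251) + (3845636/14161)
  119z − 1251 = ((1685159/3845636)z − 17715411/3845636)(3845636/14161) + (0)
The last nonzero remainder is the constant 3845636/14161, so the polynomials are coprime and gcd = 1.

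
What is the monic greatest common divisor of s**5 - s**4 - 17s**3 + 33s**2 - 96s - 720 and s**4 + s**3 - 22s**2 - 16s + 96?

s**2 + 7s + 12

Repeated division with remainder:
  s**5 - s**4 - 17s**3 + 33s**2 - 96s - 720 = (s - 2)(s**4 + s**3 - 22s**2 - 16s + 96) + (7s**3 + 5s**2 - 224s - 528)
  s**4 + s**3 - 22s**2 - 16s + 96 = ((1/7)s + 2/49)(7s**3 + 5s**2 - 224s - 528) + ((480/49)s**2 + (480/7)s + 5760/49)
  7s**3 + 5s**2 - 224s - 528 = ((343/480)s - 539/120)((480/49)s**2 + (480/7)s + 5760/49) + (0)
Last nonzero remainder: (480/49)s**2 + (480/7)s + 5760/49. Dividing through by 480/49 gives the monic gcd s**2 + 7s + 12.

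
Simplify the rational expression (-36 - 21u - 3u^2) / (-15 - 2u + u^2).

(-12 - 3u)/(-5 + u)

Euclidean algorithm in ℚ[u]:
  -3u^2 - 21u - 36 = (-3)(u^2 - 2u - 15) + (-27u - 81)
  u^2 - 2u - 15 = (-(1/27)u + 5/27)(-27u - 81) + (0)
Last nonzero remainder: -27u - 81. Dividing through by -27 gives the monic gcd u + 3.
Cancel u + 3 from numerator and denominator to get the reduced form.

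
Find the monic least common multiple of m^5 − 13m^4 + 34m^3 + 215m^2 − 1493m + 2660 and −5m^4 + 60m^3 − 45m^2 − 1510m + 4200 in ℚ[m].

m^6 − 19m^5 + 112m^4 + 11m^3 − 2783m^2 + 11618m − 15960

Repeated division with remainder:
  m^5 − 13m^4 + 34m^3 + 215m^2 − 1493m + 2660 = (−(1/5)m + 1/5)(−5m^4 + 60m^3 − 45m^2 − 1510m + 4200) + (13m^3 − 78m^2 − 351m + 1820)
  −5m^4 + 60m^3 − 45m^2 − 1510m + 4200 = (−(5/13)m + 30/13)(13m^3 − 78m^2 − 351m + 1820) + (0)
Last nonzero remainder: 13m^3 − 78m^2 − 351m + 1820. Dividing through by 13 gives the monic gcd m^3 − 6m^2 − 27m + 140.
Then lcm(f, g) = f·g / gcd(f, g); expanding and making the result monic gives the answer.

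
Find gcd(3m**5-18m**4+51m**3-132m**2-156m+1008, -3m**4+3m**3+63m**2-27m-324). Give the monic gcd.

m**2-7m+12

Apply the Euclidean algorithm:
  3m**5-18m**4+51m**3-132m**2-156m+1008 = (-m+5)(-3m**4+3m**3+63m**2-27m-324) + (99m**3-474m**2-345m+2628)
  -3m**4+3m**3+63m**2-27m-324 = (-(1/33)m-125/1089)(99m**3-474m**2-345m+2628) + (-(676/363)m**2+(4732/363)m-2704/121)
  99m**3-474m**2-345m+2628 = (-(35937/676)m-79497/676)(-(676/363)m**2+(4732/363)m-2704/121) + (0)
Last nonzero remainder: -(676/363)m**2+(4732/363)m-2704/121. Dividing through by -676/363 gives the monic gcd m**2-7m+12.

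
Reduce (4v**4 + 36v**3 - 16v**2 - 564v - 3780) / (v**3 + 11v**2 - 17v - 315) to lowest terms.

Apply the Euclidean algorithm:
  4v**4 + 36v**3 - 16v**2 - 564v - 3780 = (4v - 8)(v**3 + 11v**2 - 17v - 315) + (140v**2 + 560v - 6300)
  v**3 + 11v**2 - 17v - 315 = ((1/140)v + 1/20)(140v**2 + 560v - 6300) + (0)
Last nonzero remainder: 140v**2 + 560v - 6300. Dividing through by 140 gives the monic gcd v**2 + 4v - 45.
Cancel v**2 + 4v - 45 from numerator and denominator to get the reduced form.

(4v**2 + 20v + 84)/(v + 7)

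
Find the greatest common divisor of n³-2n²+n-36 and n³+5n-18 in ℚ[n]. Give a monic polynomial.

By polynomial division,
  n³-2n²+n-36 = (n³+5n-18) + (-2n²-4n-18)
  n³+5n-18 = (-(1/2)n+1)(-2n²-4n-18) + (0)
Last nonzero remainder: -2n²-4n-18. Dividing through by -2 gives the monic gcd n²+2n+9.

n²+2n+9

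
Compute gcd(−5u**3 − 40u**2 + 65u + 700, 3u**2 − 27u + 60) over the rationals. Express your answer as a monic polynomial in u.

Euclidean algorithm in ℚ[u]:
  −5u**3 − 40u**2 + 65u + 700 = (−(5/3)u − 85/3)(3u**2 − 27u + 60) + (−600u + 2400)
  3u**2 − 27u + 60 = (−(1/200)u + 1/40)(−600u + 2400) + (0)
Last nonzero remainder: −600u + 2400. Dividing through by −600 gives the monic gcd u − 4.

u − 4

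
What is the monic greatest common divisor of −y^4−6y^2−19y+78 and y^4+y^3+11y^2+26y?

Repeated division with remainder:
  −y^4−6y^2−19y+78 = (−1)(y^4+y^3+11y^2+26y) + (y^3+5y^2+7y+78)
  y^4+y^3+11y^2+26y = (y−4)(y^3+5y^2+7y+78) + (24y^2−24y+312)
  y^3+5y^2+7y+78 = ((1/24)y+1/4)(24y^2−24y+312) + (0)
Last nonzero remainder: 24y^2−24y+312. Dividing through by 24 gives the monic gcd y^2−y+13.

y^2−y+13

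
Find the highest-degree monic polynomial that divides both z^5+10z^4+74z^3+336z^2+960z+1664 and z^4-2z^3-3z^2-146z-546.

z^2+2z+26

Apply the Euclidean algorithm:
  z^5+10z^4+74z^3+336z^2+960z+1664 = (z+12)(z^4-2z^3-3z^2-146z-546) + (101z^3+518z^2+3258z+8216)
  z^4-2z^3-3z^2-146z-546 = ((1/101)z-720/10201)(101z^3+518z^2+3258z+8216) + ((13299/10201)z^2+(26598/10201)z+345774/10201)
  101z^3+518z^2+3258z+8216 = ((1030301/13299)z+3223516/13299)((13299/10201)z^2+(26598/10201)z+345774/10201) + (0)
Last nonzero remainder: (13299/10201)z^2+(26598/10201)z+345774/10201. Dividing through by 13299/10201 gives the monic gcd z^2+2z+26.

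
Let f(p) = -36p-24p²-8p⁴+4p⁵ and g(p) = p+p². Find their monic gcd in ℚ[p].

p+p²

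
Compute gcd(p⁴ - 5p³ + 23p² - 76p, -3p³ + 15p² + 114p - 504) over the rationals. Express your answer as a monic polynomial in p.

p - 4

By polynomial division,
  p⁴ - 5p³ + 23p² - 76p = (-(1/3)p)(-3p³ + 15p² + 114p - 504) + (61p² - 244p)
  -3p³ + 15p² + 114p - 504 = (-(3/61)p + 3/61)(61p² - 244p) + (126p - 504)
  61p² - 244p = ((61/126)p)(126p - 504) + (0)
Last nonzero remainder: 126p - 504. Dividing through by 126 gives the monic gcd p - 4.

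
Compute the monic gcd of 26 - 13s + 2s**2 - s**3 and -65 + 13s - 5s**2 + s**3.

13 + s**2

Repeated division with remainder:
  -s**3 + 2s**2 - 13s + 26 = (-1)(s**3 - 5s**2 + 13s - 65) + (-3s**2 - 39)
  s**3 - 5s**2 + 13s - 65 = (-(1/3)s + 5/3)(-3s**2 - 39) + (0)
Last nonzero remainder: -3s**2 - 39. Dividing through by -3 gives the monic gcd s**2 + 13.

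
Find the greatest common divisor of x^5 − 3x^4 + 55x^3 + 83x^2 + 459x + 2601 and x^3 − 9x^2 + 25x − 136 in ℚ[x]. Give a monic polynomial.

x^2 − x + 17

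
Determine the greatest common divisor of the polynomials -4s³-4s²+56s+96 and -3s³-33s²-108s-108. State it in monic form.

By polynomial division,
  -4s³-4s²+56s+96 = (4/3)(-3s³-33s²-108s-108) + (40s²+200s+240)
  -3s³-33s²-108s-108 = (-(3/40)s-9/20)(40s²+200s+240) + (0)
Last nonzero remainder: 40s²+200s+240. Dividing through by 40 gives the monic gcd s²+5s+6.

s²+5s+6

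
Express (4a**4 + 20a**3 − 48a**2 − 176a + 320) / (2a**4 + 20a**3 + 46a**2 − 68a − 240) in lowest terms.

Euclidean algorithm in ℚ[a]:
  4a**4 + 20a**3 − 48a**2 − 176a + 320 = (2)(2a**4 + 20a**3 + 46a**2 − 68a − 240) + (−20a**3 − 140a**2 − 40a + 800)
  2a**4 + 20a**3 + 46a**2 − 68a − 240 = (−(1/10)a − 3/10)(−20a**3 − 140a**2 − 40a + 800) + (0)
Last nonzero remainder: −20a**3 − 140a**2 − 40a + 800. Dividing through by −20 gives the monic gcd a**3 + 7a**2 + 2a − 40.
Cancel a**3 + 7a**2 + 2a − 40 from numerator and denominator to get the reduced form.

(2a − 4)/(a + 3)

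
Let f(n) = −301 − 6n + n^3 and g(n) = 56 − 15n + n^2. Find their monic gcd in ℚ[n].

By polynomial division,
  n^3 − 6n − 301 = (n + 15)(n^2 − 15n + 56) + (163n − 1141)
  n^2 − 15n + 56 = ((1/163)n − 8/163)(163n − 1141) + (0)
Last nonzero remainder: 163n − 1141. Dividing through by 163 gives the monic gcd n − 7.

−7 + n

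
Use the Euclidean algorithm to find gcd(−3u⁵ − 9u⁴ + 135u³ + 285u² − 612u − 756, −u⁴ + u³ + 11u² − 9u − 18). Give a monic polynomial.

Euclidean algorithm in ℚ[u]:
  −3u⁵ − 9u⁴ + 135u³ + 285u² − 612u − 756 = (3u + 12)(−u⁴ + u³ + 11u² − 9u − 18) + (90u³ + 180u² − 450u − 540)
  −u⁴ + u³ + 11u² − 9u − 18 = (−(1/90)u + 1/30)(90u³ + 180u² − 450u − 540) + (0)
Last nonzero remainder: 90u³ + 180u² − 450u − 540. Dividing through by 90 gives the monic gcd u³ + 2u² − 5u − 6.

u³ + 2u² − 5u − 6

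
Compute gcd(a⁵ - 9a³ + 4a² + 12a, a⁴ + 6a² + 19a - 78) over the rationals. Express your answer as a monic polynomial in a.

a² + a - 6

Euclidean algorithm in ℚ[a]:
  a⁵ - 9a³ + 4a² + 12a = (a)(a⁴ + 6a² + 19a - 78) + (-15a³ - 15a² + 90a)
  a⁴ + 6a² + 19a - 78 = (-(1/15)a + 1/15)(-15a³ - 15a² + 90a) + (13a² + 13a - 78)
  -15a³ - 15a² + 90a = (-(15/13)a)(13a² + 13a - 78) + (0)
Last nonzero remainder: 13a² + 13a - 78. Dividing through by 13 gives the monic gcd a² + a - 6.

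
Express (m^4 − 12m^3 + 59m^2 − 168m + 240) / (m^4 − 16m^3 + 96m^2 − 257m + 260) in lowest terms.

(m^2 − 3m + 12)/(m^2 − 7m + 13)

Apply the Euclidean algorithm:
  m^4 − 12m^3 + 59m^2 − 168m + 240 = (m^4 − 16m^3 + 96m^2 − 257m + 260) + (4m^3 − 37m^2 + 89m − 20)
  m^4 − 16m^3 + 96m^2 − 257m + 260 = ((1/4)m − 27/16)(4m^3 − 37m^2 + 89m − 20) + ((181/16)m^2 − (1629/16)m + 905/4)
  4m^3 − 37m^2 + 89m − 20 = ((64/181)m − 16/181)((181/16)m^2 − (1629/16)m + 905/4) + (0)
Last nonzero remainder: (181/16)m^2 − (1629/16)m + 905/4. Dividing through by 181/16 gives the monic gcd m^2 − 9m + 20.
Cancel m^2 − 9m + 20 from numerator and denominator to get the reduced form.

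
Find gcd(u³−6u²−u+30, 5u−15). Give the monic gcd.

Euclidean algorithm in ℚ[u]:
  u³−6u²−u+30 = ((1/5)u²−(3/5)u−2)(5u−15) + (0)
Last nonzero remainder: 5u−15. Dividing through by 5 gives the monic gcd u−3.

u−3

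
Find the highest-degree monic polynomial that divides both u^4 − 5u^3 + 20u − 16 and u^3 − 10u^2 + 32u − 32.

u^2 − 6u + 8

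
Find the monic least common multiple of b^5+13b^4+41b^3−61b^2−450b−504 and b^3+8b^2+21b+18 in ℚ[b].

Apply the Euclidean algorithm:
  b^5+13b^4+41b^3−61b^2−450b−504 = (b^2+5b−20)(b^3+8b^2+21b+18) + (−24b^2−120b−144)
  b^3+8b^2+21b+18 = (−(1/24)b−1/8)(−24b^2−120b−144) + (0)
Last nonzero remainder: −24b^2−120b−144. Dividing through by −24 gives the monic gcd b^2+5b+6.
Then lcm(f, g) = f·g / gcd(f, g); expanding and making the result monic gives the answer.

b^6+16b^5+80b^4+62b^3−633b^2−1854b−1512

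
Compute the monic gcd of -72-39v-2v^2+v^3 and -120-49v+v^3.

-24-5v+v^2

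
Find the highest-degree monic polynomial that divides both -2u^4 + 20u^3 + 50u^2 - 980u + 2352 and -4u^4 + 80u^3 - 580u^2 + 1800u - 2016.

Repeated division with remainder:
  -2u^4 + 20u^3 + 50u^2 - 980u + 2352 = (1/2)(-4u^4 + 80u^3 - 580u^2 + 1800u - 2016) + (-20u^3 + 340u^2 - 1880u + 3360)
  -4u^4 + 80u^3 - 580u^2 + 1800u - 2016 = ((1/5)u - 3/5)(-20u^3 + 340u^2 - 1880u + 3360) + (0)
Last nonzero remainder: -20u^3 + 340u^2 - 1880u + 3360. Dividing through by -20 gives the monic gcd u^3 - 17u^2 + 94u - 168.

u^3 - 17u^2 + 94u - 168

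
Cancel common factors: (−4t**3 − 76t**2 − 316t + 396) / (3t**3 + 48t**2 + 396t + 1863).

(−4t**2 − 40t + 44)/(3t**2 + 21t + 207)

Euclidean algorithm in ℚ[t]:
  −4t**3 − 76t**2 − 316t + 396 = (−4/3)(3t**3 + 48t**2 + 396t + 1863) + (−12t**2 + 212t + 2880)
  3t**3 + 48t**2 + 396t + 1863 = (−(1/4)t − 101/12)(−12t**2 + 212t + 2880) + ((8701/3)t + 26103)
  −12t**2 + 212t + 2880 = (−(36/8701)t + 960/8701)((8701/3)t + 26103) + (0)
Last nonzero remainder: (8701/3)t + 26103. Dividing through by 8701/3 gives the monic gcd t + 9.
Cancel t + 9 from numerator and denominator to get the reduced form.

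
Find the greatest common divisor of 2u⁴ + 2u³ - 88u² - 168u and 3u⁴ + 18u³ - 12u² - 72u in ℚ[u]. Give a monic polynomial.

u³ + 8u² + 12u

Repeated division with remainder:
  2u⁴ + 2u³ - 88u² - 168u = (2/3)(3u⁴ + 18u³ - 12u² - 72u) + (-10u³ - 80u² - 120u)
  3u⁴ + 18u³ - 12u² - 72u = (-(3/10)u + 3/5)(-10u³ - 80u² - 120u) + (0)
Last nonzero remainder: -10u³ - 80u² - 120u. Dividing through by -10 gives the monic gcd u³ + 8u² + 12u.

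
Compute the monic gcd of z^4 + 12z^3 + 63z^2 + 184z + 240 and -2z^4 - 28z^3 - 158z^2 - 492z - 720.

z^3 + 8z^2 + 31z + 60

By polynomial division,
  z^4 + 12z^3 + 63z^2 + 184z + 240 = (-1/2)(-2z^4 - 28z^3 - 158z^2 - 492z - 720) + (-2z^3 - 16z^2 - 62z - 120)
  -2z^4 - 28z^3 - 158z^2 - 492z - 720 = (z + 6)(-2z^3 - 16z^2 - 62z - 120) + (0)
Last nonzero remainder: -2z^3 - 16z^2 - 62z - 120. Dividing through by -2 gives the monic gcd z^3 + 8z^2 + 31z + 60.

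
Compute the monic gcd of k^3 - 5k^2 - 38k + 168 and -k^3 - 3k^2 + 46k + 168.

k^2 - k - 42

By polynomial division,
  k^3 - 5k^2 - 38k + 168 = (-1)(-k^3 - 3k^2 + 46k + 168) + (-8k^2 + 8k + 336)
  -k^3 - 3k^2 + 46k + 168 = ((1/8)k + 1/2)(-8k^2 + 8k + 336) + (0)
Last nonzero remainder: -8k^2 + 8k + 336. Dividing through by -8 gives the monic gcd k^2 - k - 42.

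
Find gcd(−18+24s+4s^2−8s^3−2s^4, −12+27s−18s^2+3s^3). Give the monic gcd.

1−2s+s^2

Apply the Euclidean algorithm:
  −2s^4−8s^3+4s^2+24s−18 = (−(2/3)s−20/3)(3s^3−18s^2+27s−12) + (−98s^2+196s−98)
  3s^3−18s^2+27s−12 = (−(3/98)s+6/49)(−98s^2+196s−98) + (0)
Last nonzero remainder: −98s^2+196s−98. Dividing through by −98 gives the monic gcd s^2−2s+1.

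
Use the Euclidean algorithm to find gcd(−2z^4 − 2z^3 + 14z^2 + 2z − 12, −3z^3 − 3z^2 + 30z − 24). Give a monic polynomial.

z^2 − 3z + 2

Apply the Euclidean algorithm:
  −2z^4 − 2z^3 + 14z^2 + 2z − 12 = ((2/3)z)(−3z^3 − 3z^2 + 30z − 24) + (−6z^2 + 18z − 12)
  −3z^3 − 3z^2 + 30z − 24 = ((1/2)z + 2)(−6z^2 + 18z − 12) + (0)
Last nonzero remainder: −6z^2 + 18z − 12. Dividing through by −6 gives the monic gcd z^2 − 3z + 2.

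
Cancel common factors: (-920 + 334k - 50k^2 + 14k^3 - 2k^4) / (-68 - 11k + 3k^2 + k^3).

(230 - 26k + 6k^2 - 2k^3)/(17 + 7k + k^2)

By polynomial division,
  -2k^4 + 14k^3 - 50k^2 + 334k - 920 = (-2k + 20)(k^3 + 3k^2 - 11k - 68) + (-132k^2 + 418k + 440)
  k^3 + 3k^2 - 11k - 68 = (-(1/132)k - 37/792)(-132k^2 + 418k + 440) + ((427/36)k - 427/9)
  -132k^2 + 418k + 440 = (-(4752/427)k - 3960/427)((427/36)k - 427/9) + (0)
Last nonzero remainder: (427/36)k - 427/9. Dividing through by 427/36 gives the monic gcd k - 4.
Cancel k - 4 from numerator and denominator to get the reduced form.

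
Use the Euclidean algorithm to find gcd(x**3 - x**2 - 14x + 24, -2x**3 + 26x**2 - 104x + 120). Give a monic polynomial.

x - 2

Apply the Euclidean algorithm:
  x**3 - x**2 - 14x + 24 = (-1/2)(-2x**3 + 26x**2 - 104x + 120) + (12x**2 - 66x + 84)
  -2x**3 + 26x**2 - 104x + 120 = (-(1/6)x + 5/4)(12x**2 - 66x + 84) + (-(15/2)x + 15)
  12x**2 - 66x + 84 = (-(8/5)x + 28/5)(-(15/2)x + 15) + (0)
Last nonzero remainder: -(15/2)x + 15. Dividing through by -15/2 gives the monic gcd x - 2.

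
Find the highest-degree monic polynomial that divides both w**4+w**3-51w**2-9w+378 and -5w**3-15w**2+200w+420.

w**2+w-42

By polynomial division,
  w**4+w**3-51w**2-9w+378 = (-(1/5)w+2/5)(-5w**3-15w**2+200w+420) + (-5w**2-5w+210)
  -5w**3-15w**2+200w+420 = (w+2)(-5w**2-5w+210) + (0)
Last nonzero remainder: -5w**2-5w+210. Dividing through by -5 gives the monic gcd w**2+w-42.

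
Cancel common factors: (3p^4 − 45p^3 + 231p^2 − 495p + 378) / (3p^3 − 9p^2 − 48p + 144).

Repeated division with remainder:
  3p^4 − 45p^3 + 231p^2 − 495p + 378 = (p − 12)(3p^3 − 9p^2 − 48p + 144) + (171p^2 − 1215p + 2106)
  3p^3 − 9p^2 − 48p + 144 = ((1/57)p + 26/361)(171p^2 − 1215p + 2106) + ((924/361)p − 2772/361)
  171p^2 − 1215p + 2106 = ((20577/308)p − 42237/154)((924/361)p − 2772/361) + (0)
Last nonzero remainder: (924/361)p − 2772/361. Dividing through by 924/361 gives the monic gcd p − 3.
Cancel p − 3 from numerator and denominator to get the reduced form.

(p^3 − 12p^2 + 41p − 42)/(p^2 − 16)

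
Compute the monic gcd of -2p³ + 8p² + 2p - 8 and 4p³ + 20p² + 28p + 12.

p + 1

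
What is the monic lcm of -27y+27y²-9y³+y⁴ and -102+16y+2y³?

Apply the Euclidean algorithm:
  y⁴-9y³+27y²-27y = ((1/2)y-9/2)(2y³+16y-102) + (19y²+96y-459)
  2y³+16y-102 = ((2/19)y-192/361)(19y²+96y-459) + ((41650/361)y-124950/361)
  19y²+96y-459 = ((6859/41650)y+3249/2450)((41650/361)y-124950/361) + (0)
Last nonzero remainder: (41650/361)y-124950/361. Dividing through by 41650/361 gives the monic gcd y-3.
Then lcm(f, g) = f·g / gcd(f, g); expanding and making the result monic gives the answer.

-459y+378y²-99y³+17y⁴-6y⁵+y⁶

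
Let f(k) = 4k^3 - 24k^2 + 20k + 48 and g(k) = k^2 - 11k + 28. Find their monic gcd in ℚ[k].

k - 4

By polynomial division,
  4k^3 - 24k^2 + 20k + 48 = (4k + 20)(k^2 - 11k + 28) + (128k - 512)
  k^2 - 11k + 28 = ((1/128)k - 7/128)(128k - 512) + (0)
Last nonzero remainder: 128k - 512. Dividing through by 128 gives the monic gcd k - 4.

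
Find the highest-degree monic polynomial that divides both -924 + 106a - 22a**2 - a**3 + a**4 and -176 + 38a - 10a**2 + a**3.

By polynomial division,
  a**4 - a**3 - 22a**2 + 106a - 924 = (a + 9)(a**3 - 10a**2 + 38a - 176) + (30a**2 - 60a + 660)
  a**3 - 10a**2 + 38a - 176 = ((1/30)a - 4/15)(30a**2 - 60a + 660) + (0)
Last nonzero remainder: 30a**2 - 60a + 660. Dividing through by 30 gives the monic gcd a**2 - 2a + 22.

22 - 2a + a**2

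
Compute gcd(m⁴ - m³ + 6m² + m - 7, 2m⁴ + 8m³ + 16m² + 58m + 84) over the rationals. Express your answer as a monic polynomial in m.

m² - m + 7

By polynomial division,
  m⁴ - m³ + 6m² + m - 7 = (1/2)(2m⁴ + 8m³ + 16m² + 58m + 84) + (-5m³ - 2m² - 28m - 49)
  2m⁴ + 8m³ + 16m² + 58m + 84 = (-(2/5)m - 36/25)(-5m³ - 2m² - 28m - 49) + ((48/25)m² - (48/25)m + 336/25)
  -5m³ - 2m² - 28m - 49 = (-(125/48)m - 175/48)((48/25)m² - (48/25)m + 336/25) + (0)
Last nonzero remainder: (48/25)m² - (48/25)m + 336/25. Dividing through by 48/25 gives the monic gcd m² - m + 7.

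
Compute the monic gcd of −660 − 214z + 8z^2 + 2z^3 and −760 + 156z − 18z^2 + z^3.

−10 + z

Euclidean algorithm in ℚ[z]:
  2z^3 + 8z^2 − 214z − 660 = (2)(z^3 − 18z^2 + 156z − 760) + (44z^2 − 526z + 860)
  z^3 − 18z^2 + 156z − 760 = ((1/44)z − 133/968)(44z^2 − 526z + 860) + ((31065/484)z − 155325/242)
  44z^2 − 526z + 860 = ((21296/31065)z − 41624/31065)((31065/484)z − 155325/242) + (0)
Last nonzero remainder: (31065/484)z − 155325/242. Dividing through by 31065/484 gives the monic gcd z − 10.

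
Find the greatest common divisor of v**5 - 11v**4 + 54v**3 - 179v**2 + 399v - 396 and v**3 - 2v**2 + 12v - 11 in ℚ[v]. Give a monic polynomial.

v**2 - v + 11

Repeated division with remainder:
  v**5 - 11v**4 + 54v**3 - 179v**2 + 399v - 396 = (v**2 - 9v + 24)(v**3 - 2v**2 + 12v - 11) + (-12v**2 + 12v - 132)
  v**3 - 2v**2 + 12v - 11 = (-(1/12)v + 1/12)(-12v**2 + 12v - 132) + (0)
Last nonzero remainder: -12v**2 + 12v - 132. Dividing through by -12 gives the monic gcd v**2 - v + 11.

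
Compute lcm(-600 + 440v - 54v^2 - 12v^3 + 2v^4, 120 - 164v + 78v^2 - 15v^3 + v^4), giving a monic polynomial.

-3600 + 5040v - 2384v^2 + 364v^3 + 33v^4 - 14v^5 + v^6

Apply the Euclidean algorithm:
  2v^4 - 12v^3 - 54v^2 + 440v - 600 = (2)(v^4 - 15v^3 + 78v^2 - 164v + 120) + (18v^3 - 210v^2 + 768v - 840)
  v^4 - 15v^3 + 78v^2 - 164v + 120 = ((1/18)v - 5/27)(18v^3 - 210v^2 + 768v - 840) + (-(32/9)v^2 + (224/9)v - 320/9)
  18v^3 - 210v^2 + 768v - 840 = (-(81/16)v + 189/8)(-(32/9)v^2 + (224/9)v - 320/9) + (0)
Last nonzero remainder: -(32/9)v^2 + (224/9)v - 320/9. Dividing through by -32/9 gives the monic gcd v^2 - 7v + 10.
Then lcm(f, g) = f·g / gcd(f, g); expanding and making the result monic gives the answer.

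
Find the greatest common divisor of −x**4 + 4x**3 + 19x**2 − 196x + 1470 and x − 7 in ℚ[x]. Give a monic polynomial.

Euclidean algorithm in ℚ[x]:
  −x**4 + 4x**3 + 19x**2 − 196x + 1470 = (−x**3 − 3x**2 − 2x − 210)(x − 7) + (0)
The last nonzero remainder x − 7 is already monic.

x − 7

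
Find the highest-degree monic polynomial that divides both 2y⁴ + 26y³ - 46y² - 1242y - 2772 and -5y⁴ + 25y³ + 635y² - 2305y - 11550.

y² - 4y - 21

By polynomial division,
  2y⁴ + 26y³ - 46y² - 1242y - 2772 = (-2/5)(-5y⁴ + 25y³ + 635y² - 2305y - 11550) + (36y³ + 208y² - 2164y - 7392)
  -5y⁴ + 25y³ + 635y² - 2305y - 11550 = (-(5/36)y + 485/324)(36y³ + 208y² - 2164y - 7392) + ((1870/81)y² - (7480/81)y - 13090/27)
  36y³ + 208y² - 2164y - 7392 = ((1458/935)y + 1296/85)((1870/81)y² - (7480/81)y - 13090/27) + (0)
Last nonzero remainder: (1870/81)y² - (7480/81)y - 13090/27. Dividing through by 1870/81 gives the monic gcd y² - 4y - 21.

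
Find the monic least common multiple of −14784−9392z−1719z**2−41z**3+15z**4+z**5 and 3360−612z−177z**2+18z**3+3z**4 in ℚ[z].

−295680−54784z+35364z**2+5259z**3−1050z**4−156z**5+6z**6+z**7

Euclidean algorithm in ℚ[z]:
  z**5+15z**4−41z**3−1719z**2−9392z−14784 = ((1/3)z+3)(3z**4+18z**3−177z**2−612z+3360) + (−36z**3−984z**2−8676z−24864)
  3z**4+18z**3−177z**2−612z+3360 = (−(1/12)z+16/9)(−36z**3−984z**2−8676z−24864) + ((2548/3)z**2+12740z+142688/3)
  −36z**3−984z**2−8676z−24864 = (−(27/637)z−333/637)((2548/3)z**2+12740z+142688/3) + (0)
Last nonzero remainder: (2548/3)z**2+12740z+142688/3. Dividing through by 2548/3 gives the monic gcd z**2+15z+56.
Then lcm(f, g) = f·g / gcd(f, g); expanding and making the result monic gives the answer.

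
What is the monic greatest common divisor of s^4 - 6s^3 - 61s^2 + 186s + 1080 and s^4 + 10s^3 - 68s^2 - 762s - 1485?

s^2 - 4s - 45

By polynomial division,
  s^4 - 6s^3 - 61s^2 + 186s + 1080 = (s^4 + 10s^3 - 68s^2 - 762s - 1485) + (-16s^3 + 7s^2 + 948s + 2565)
  s^4 + 10s^3 - 68s^2 - 762s - 1485 = (-(1/16)s - 167/256)(-16s^3 + 7s^2 + 948s + 2565) + (-(1071/256)s^2 + (1071/64)s + 48195/256)
  -16s^3 + 7s^2 + 948s + 2565 = ((4096/1071)s + 4864/357)(-(1071/256)s^2 + (1071/64)s + 48195/256) + (0)
Last nonzero remainder: -(1071/256)s^2 + (1071/64)s + 48195/256. Dividing through by -1071/256 gives the monic gcd s^2 - 4s - 45.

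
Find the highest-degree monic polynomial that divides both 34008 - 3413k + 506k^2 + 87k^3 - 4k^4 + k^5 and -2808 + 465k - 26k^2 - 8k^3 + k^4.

312 - 17k + k^2 + k^3

Repeated division with remainder:
  k^5 - 4k^4 + 87k^3 + 506k^2 - 3413k + 34008 = (k + 4)(k^4 - 8k^3 - 26k^2 + 465k - 2808) + (145k^3 + 145k^2 - 2465k + 45240)
  k^4 - 8k^3 - 26k^2 + 465k - 2808 = ((1/145)k - 9/145)(145k^3 + 145k^2 - 2465k + 45240) + (0)
Last nonzero remainder: 145k^3 + 145k^2 - 2465k + 45240. Dividing through by 145 gives the monic gcd k^3 + k^2 - 17k + 312.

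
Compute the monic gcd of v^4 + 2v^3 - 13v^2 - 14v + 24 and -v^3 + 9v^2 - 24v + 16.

v - 1

By polynomial division,
  v^4 + 2v^3 - 13v^2 - 14v + 24 = (-v - 11)(-v^3 + 9v^2 - 24v + 16) + (62v^2 - 262v + 200)
  -v^3 + 9v^2 - 24v + 16 = (-(1/62)v + 74/961)(62v^2 - 262v + 200) + (-(576/961)v + 576/961)
  62v^2 - 262v + 200 = (-(29791/288)v + 24025/72)(-(576/961)v + 576/961) + (0)
Last nonzero remainder: -(576/961)v + 576/961. Dividing through by -576/961 gives the monic gcd v - 1.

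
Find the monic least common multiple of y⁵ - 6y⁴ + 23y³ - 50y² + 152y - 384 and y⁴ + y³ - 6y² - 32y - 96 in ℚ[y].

y⁷ - 7y⁶ + 17y⁵ - y⁴ - 74y³ + 64y² - 1440y + 4608

Repeated division with remainder:
  y⁵ - 6y⁴ + 23y³ - 50y² + 152y - 384 = (y - 7)(y⁴ + y³ - 6y² - 32y - 96) + (36y³ - 60y² + 24y - 1056)
  y⁴ + y³ - 6y² - 32y - 96 = ((1/36)y + 2/27)(36y³ - 60y² + 24y - 1056) + (-(20/9)y² - (40/9)y - 160/9)
  36y³ - 60y² + 24y - 1056 = (-(81/5)y + 297/5)(-(20/9)y² - (40/9)y - 160/9) + (0)
Last nonzero remainder: -(20/9)y² - (40/9)y - 160/9. Dividing through by -20/9 gives the monic gcd y² + 2y + 8.
Then lcm(f, g) = f·g / gcd(f, g); expanding and making the result monic gives the answer.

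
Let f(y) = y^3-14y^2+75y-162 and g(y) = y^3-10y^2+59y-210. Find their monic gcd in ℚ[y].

y-6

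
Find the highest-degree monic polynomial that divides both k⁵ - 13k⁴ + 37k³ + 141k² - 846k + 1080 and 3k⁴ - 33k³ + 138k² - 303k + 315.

Repeated division with remainder:
  k⁵ - 13k⁴ + 37k³ + 141k² - 846k + 1080 = ((1/3)k - 2/3)(3k⁴ - 33k³ + 138k² - 303k + 315) + (-31k³ + 334k² - 1153k + 1290)
  3k⁴ - 33k³ + 138k² - 303k + 315 = (-(3/31)k + 21/961)(-31k³ + 334k² - 1153k + 1290) + ((18375/961)k² - (147000/961)k + 275625/961)
  -31k³ + 334k² - 1153k + 1290 = (-(29791/18375)k + 82646/18375)((18375/961)k² - (147000/961)k + 275625/961) + (0)
Last nonzero remainder: (18375/961)k² - (147000/961)k + 275625/961. Dividing through by 18375/961 gives the monic gcd k² - 8k + 15.

k² - 8k + 15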